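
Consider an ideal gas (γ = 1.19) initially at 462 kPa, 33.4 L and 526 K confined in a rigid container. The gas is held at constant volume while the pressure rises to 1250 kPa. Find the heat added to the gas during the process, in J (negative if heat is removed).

n = P₁V₁/(RT₁) = 462×33.4/(8.314×526) = 3.53 mol.
Isochoric: V stays 33.4 L; P/T = const ⇒ T₂ = 1420 K, P₂ = 1250 kPa.
W = 0 (no volume change).
ΔU = nCvΔT = 3.53×43.8×(1420−526) = 139000 J.
Q = ΔU = 139000 J.

139000 J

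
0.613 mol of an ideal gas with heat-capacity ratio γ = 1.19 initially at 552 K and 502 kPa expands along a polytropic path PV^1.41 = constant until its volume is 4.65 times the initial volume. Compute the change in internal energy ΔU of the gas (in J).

V₁ = nRT₁/P₁ = 0.613×8.314×552/502 = 5.60 L.
Polytropic n=1.41: T₂ = T₁(V₁/V₂)^(n−1) = 552×(0.215)^0.41 = 294 K; P₂ = P₁(V₁/V₂)^n = 57.5 kPa.
For an ideal gas ΔU = nCvΔT with Cv = R/(γ−1) = 43.8 J/(mol·K).
ΔU = 0.613×43.8×(294−552) = -6920 J.

-6920 J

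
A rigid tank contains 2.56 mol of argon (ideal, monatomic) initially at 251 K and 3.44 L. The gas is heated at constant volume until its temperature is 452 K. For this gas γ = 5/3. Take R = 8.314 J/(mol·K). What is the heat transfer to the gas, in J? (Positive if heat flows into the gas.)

6420 J

P₁ = nRT₁/V₁ = 2.56×8.314×251/3.44 = 1550 kPa.
Isochoric: V stays 3.44 L; P/T = const ⇒ T₂ = 452 K, P₂ = 2800 kPa.
W = 0 (no volume change).
ΔU = nCvΔT = 2.56×12.5×(452−251) = 6420 J.
Q = ΔU = 6420 J.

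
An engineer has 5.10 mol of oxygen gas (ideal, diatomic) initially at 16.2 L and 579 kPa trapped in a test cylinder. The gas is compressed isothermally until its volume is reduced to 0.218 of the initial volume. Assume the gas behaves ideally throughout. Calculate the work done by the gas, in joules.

-14300 J

T₁ = P₁V₁/(nR) = 579×16.2/(5.10×8.314) = 221 K.
Isothermal: T stays 221 K; PV = const ⇒ V₂ = 3.53 L, P₂ = 2660 kPa.
W = nRT ln(V₂/V₁) = 5.10×8.314×221×ln(0.218) = -14300 J.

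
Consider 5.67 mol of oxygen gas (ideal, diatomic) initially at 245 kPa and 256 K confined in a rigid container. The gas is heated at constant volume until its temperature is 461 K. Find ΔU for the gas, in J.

24200 J

V₁ = nRT₁/P₁ = 5.67×8.314×256/245 = 49.3 L.
Isochoric: V stays 49.3 L; P/T = const ⇒ T₂ = 461 K, P₂ = 441 kPa.
For an ideal gas ΔU = nCvΔT with Cv = (5/2)R = 20.8 J/(mol·K).
ΔU = 5.67×20.8×(461−256) = 24200 J.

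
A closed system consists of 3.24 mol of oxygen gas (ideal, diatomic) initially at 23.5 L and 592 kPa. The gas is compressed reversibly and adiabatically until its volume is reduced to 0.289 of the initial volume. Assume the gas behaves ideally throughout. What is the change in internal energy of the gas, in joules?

22400 J

T₁ = P₁V₁/(nR) = 592×23.5/(3.24×8.314) = 516 K.
Adiabatic: TV^(γ−1) = const ⇒ T₂ = 516×(3.46)^0.400 = 849 K; PV^γ = const ⇒ P₂ = 3370 kPa.
For an ideal gas ΔU = nCvΔT with Cv = (5/2)R = 20.8 J/(mol·K).
ΔU = 3.24×20.8×(849−516) = 22400 J.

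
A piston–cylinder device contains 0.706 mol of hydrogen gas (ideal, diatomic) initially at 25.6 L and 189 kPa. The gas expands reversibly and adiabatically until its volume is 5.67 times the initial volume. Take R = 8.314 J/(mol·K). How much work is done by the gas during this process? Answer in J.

6050 J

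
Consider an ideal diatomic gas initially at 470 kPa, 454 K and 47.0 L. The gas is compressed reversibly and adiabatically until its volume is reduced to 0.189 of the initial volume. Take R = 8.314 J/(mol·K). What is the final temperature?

884 K

Adiabatic: TV^(γ−1) = const ⇒ T₂ = 454×(5.29)^0.400 = 884 K; PV^γ = const ⇒ P₂ = 4840 kPa.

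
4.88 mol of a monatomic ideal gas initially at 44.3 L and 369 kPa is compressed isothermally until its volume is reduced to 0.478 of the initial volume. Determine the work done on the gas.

T₁ = P₁V₁/(nR) = 369×44.3/(4.88×8.314) = 403 K.
Isothermal: T stays 403 K; PV = const ⇒ V₂ = 21.2 L, P₂ = 772 kPa.
W = nRT ln(V₂/V₁) = 4.88×8.314×403×ln(0.478) = -12100 J.
Work done on the gas = −W_by = 12100 J.

12100 J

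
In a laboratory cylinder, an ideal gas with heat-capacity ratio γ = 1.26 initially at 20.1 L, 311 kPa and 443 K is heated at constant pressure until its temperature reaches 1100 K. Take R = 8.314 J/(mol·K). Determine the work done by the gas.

9270 J

n = P₁V₁/(RT₁) = 311×20.1/(8.314×443) = 1.70 mol.
Isobaric: P stays 311 kPa; V/T = const ⇒ T₂ = 1100 K, V₂ = 49.9 L.
W = PΔV = 311×(49.9−20.1) kPa·L = 9270 J.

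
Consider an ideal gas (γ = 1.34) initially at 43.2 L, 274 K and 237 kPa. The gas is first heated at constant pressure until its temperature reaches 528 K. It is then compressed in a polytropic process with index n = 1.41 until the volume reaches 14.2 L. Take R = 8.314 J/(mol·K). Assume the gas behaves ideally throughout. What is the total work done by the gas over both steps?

-41800 J

n = P₁V₁/(RT₁) = 237×43.2/(8.314×274) = 4.49 mol.
Step 1 — Isobaric: P stays 237 kPa; V/T = const ⇒ T₂ = 528 K, V₂ = 83.2 L.
W = PΔV = 237×(83.2−43.2) kPa·L = 9490 J.
ΔU = nCvΔT = 4.49×24.5×(528−274) = 27900 J.
Q = ΔU + W = nCpΔT = 37400 J.
State after step 1: P = 237 kPa, V = 83.2 L, T = 528 K.
Step 2 — Polytropic n=1.41: T₂ = T₁(V₁/V₂)^(n−1) = 528×(5.86)^0.41 = 1090 K; P₂ = P₁(V₁/V₂)^n = 2870 kPa.
W = (P₁V₁−P₂V₂)/(n−1) = (237×83.2−2870×14.2)/0.41 = -51200 J.
ΔU = nCvΔT = 4.49×24.5×(1090−528) = 61800 J.
Q = ΔU + W = 10600 J.
Net over both steps: W = -41800 J, Q = 48000 J, ΔU = 89700 J.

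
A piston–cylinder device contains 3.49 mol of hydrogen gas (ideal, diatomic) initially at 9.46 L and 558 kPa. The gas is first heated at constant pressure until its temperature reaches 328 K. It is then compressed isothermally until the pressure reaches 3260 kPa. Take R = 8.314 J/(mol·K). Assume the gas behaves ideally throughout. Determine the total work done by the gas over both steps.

-12600 J

T₁ = P₁V₁/(nR) = 558×9.46/(3.49×8.314) = 182 K.
Step 1 — Isobaric: P stays 558 kPa; V/T = const ⇒ T₂ = 328 K, V₂ = 17.1 L.
W = PΔV = 558×(17.1−9.46) kPa·L = 4240 J.
ΔU = nCvΔT = 3.49×20.8×(328−182) = 10600 J.
Q = ΔU + W = nCpΔT = 14800 J.
State after step 1: P = 558 kPa, V = 17.1 L, T = 328 K.
Step 2 — Isothermal: T stays 328 K; PV = const ⇒ V₂ = 2.92 L, P₂ = 3260 kPa.
ΔU = 0 (ideal gas, T constant).
W = nRT ln(V₂/V₁) = 3.49×8.314×328×ln(0.171) = -16800 J.
Q = ΔU + W = -16800 J.
Net over both steps: W = -12600 J, Q = -1960 J, ΔU = 10600 J.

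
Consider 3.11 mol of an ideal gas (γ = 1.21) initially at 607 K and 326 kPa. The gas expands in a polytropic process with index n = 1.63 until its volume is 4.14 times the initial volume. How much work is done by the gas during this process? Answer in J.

V₁ = nRT₁/P₁ = 3.11×8.314×607/326 = 48.1 L.
Polytropic n=1.63: T₂ = T₁(V₁/V₂)^(n−1) = 607×(0.242)^0.63 = 248 K; P₂ = P₁(V₁/V₂)^n = 32.2 kPa.
W = (P₁V₁−P₂V₂)/(n−1) = (326×48.1−32.2×199)/0.63 = 14700 J.

14700 J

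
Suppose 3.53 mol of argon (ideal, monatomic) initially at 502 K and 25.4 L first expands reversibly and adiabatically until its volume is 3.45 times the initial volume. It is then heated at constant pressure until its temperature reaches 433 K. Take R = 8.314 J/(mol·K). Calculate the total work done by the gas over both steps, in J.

P₁ = nRT₁/V₁ = 3.53×8.314×502/25.4 = 580 kPa.
Step 1 — Adiabatic: TV^(γ−1) = const ⇒ T₂ = 502×(0.290)^0.667 = 220 K; PV^γ = const ⇒ P₂ = 73.6 kPa.
ΔU = nCvΔT = 3.53×12.5×(220−502) = -12400 J.
Q = 0 for an adiabatic process, so W = −ΔU = 12400 J.
State after step 1: P = 73.6 kPa, V = 87.6 L, T = 220 K.
Step 2 — Isobaric: P stays 73.6 kPa; V/T = const ⇒ T₂ = 433 K, V₂ = 173 L.
W = PΔV = 73.6×(173−87.6) kPa·L = 6260 J.
ΔU = nCvΔT = 3.53×12.5×(433−220) = 9380 J.
Q = ΔU + W = nCpΔT = 15600 J.
Net over both steps: W = 18700 J, Q = 15600 J, ΔU = -3040 J.

18700 J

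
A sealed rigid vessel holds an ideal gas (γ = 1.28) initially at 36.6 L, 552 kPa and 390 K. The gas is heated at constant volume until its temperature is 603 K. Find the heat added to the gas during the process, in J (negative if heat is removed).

n = P₁V₁/(RT₁) = 552×36.6/(8.314×390) = 6.23 mol.
Isochoric: V stays 36.6 L; P/T = const ⇒ T₂ = 603 K, P₂ = 853 kPa.
W = 0 (no volume change).
ΔU = nCvΔT = 6.23×29.7×(603−390) = 39400 J.
Q = ΔU = 39400 J.

39400 J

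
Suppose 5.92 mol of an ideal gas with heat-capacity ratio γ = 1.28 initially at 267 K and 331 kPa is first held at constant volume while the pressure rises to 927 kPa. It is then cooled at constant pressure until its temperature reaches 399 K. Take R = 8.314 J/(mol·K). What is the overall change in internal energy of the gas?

23200 J

V₁ = nRT₁/P₁ = 5.92×8.314×267/331 = 39.7 L.
Step 1 — Isochoric: V stays 39.7 L; P/T = const ⇒ T₂ = 748 K, P₂ = 927 kPa.
W = 0 (no volume change).
ΔU = nCvΔT = 5.92×29.7×(748−267) = 84500 J.
Q = ΔU = 84500 J.
State after step 1: P = 927 kPa, V = 39.7 L, T = 748 K.
Step 2 — Isobaric: P stays 927 kPa; V/T = const ⇒ T₂ = 399 K, V₂ = 21.2 L.
W = PΔV = 927×(21.2−39.7) kPa·L = -17200 J.
ΔU = nCvΔT = 5.92×29.7×(399−748) = -61300 J.
Q = ΔU + W = nCpΔT = -78500 J.
Net over both steps: W = -17200 J, Q = 6040 J, ΔU = 23200 J.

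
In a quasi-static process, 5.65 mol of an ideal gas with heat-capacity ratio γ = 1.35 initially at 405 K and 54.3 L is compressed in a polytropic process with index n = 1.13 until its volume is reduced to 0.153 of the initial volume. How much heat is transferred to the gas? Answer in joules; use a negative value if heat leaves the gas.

-25400 J

P₁ = nRT₁/V₁ = 5.65×8.314×405/54.3 = 350 kPa.
Polytropic n=1.13: T₂ = T₁(V₁/V₂)^(n−1) = 405×(6.54)^0.13 = 517 K; P₂ = P₁(V₁/V₂)^n = 2920 kPa.
W = (P₁V₁−P₂V₂)/(n−1) = (350×54.3−2920×8.31)/0.13 = -40500 J.
ΔU = nCvΔT = 5.65×23.8×(517−405) = 15000 J.
Q = ΔU + W = -25400 J.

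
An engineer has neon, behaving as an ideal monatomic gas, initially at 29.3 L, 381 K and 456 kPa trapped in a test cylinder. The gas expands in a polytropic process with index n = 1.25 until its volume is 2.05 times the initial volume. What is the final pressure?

Polytropic n=1.25: T₂ = T₁(V₁/V₂)^(n−1) = 381×(0.488)^0.25 = 318 K; P₂ = P₁(V₁/V₂)^n = 186 kPa.

186 kPa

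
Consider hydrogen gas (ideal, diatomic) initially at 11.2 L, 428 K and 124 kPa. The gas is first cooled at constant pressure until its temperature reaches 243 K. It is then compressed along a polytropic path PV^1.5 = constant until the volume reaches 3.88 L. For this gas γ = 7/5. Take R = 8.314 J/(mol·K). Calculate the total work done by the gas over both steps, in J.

n = P₁V₁/(RT₁) = 124×11.2/(8.314×428) = 0.390 mol.
Step 1 — Isobaric: P stays 124 kPa; V/T = const ⇒ T₂ = 243 K, V₂ = 6.36 L.
W = PΔV = 124×(6.36−11.2) kPa·L = -600 J.
ΔU = nCvΔT = 0.390×20.8×(243−428) = -1500 J.
Q = ΔU + W = nCpΔT = -2100 J.
State after step 1: P = 124 kPa, V = 6.36 L, T = 243 K.
Step 2 — Polytropic n=1.5: T₂ = T₁(V₁/V₂)^(n−1) = 243×(1.64)^0.50 = 311 K; P₂ = P₁(V₁/V₂)^n = 260 kPa.
W = (P₁V₁−P₂V₂)/(n−1) = (124×6.36−260×3.88)/0.50 = -442 J.
ΔU = nCvΔT = 0.390×20.8×(311−243) = 552 J.
Q = ΔU + W = 110 J.
Net over both steps: W = -1040 J, Q = -1990 J, ΔU = -948 J.

-1040 J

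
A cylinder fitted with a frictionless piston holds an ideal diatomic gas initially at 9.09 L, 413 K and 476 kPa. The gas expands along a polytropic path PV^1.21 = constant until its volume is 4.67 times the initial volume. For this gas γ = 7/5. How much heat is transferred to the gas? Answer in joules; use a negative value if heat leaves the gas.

2710 J

n = P₁V₁/(RT₁) = 476×9.09/(8.314×413) = 1.26 mol.
Polytropic n=1.21: T₂ = T₁(V₁/V₂)^(n−1) = 413×(0.214)^0.21 = 299 K; P₂ = P₁(V₁/V₂)^n = 73.7 kPa.
W = (P₁V₁−P₂V₂)/(n−1) = (476×9.09−73.7×42.5)/0.21 = 5700 J.
ΔU = nCvΔT = 1.26×20.8×(299−413) = -2990 J.
Q = ΔU + W = 2710 J.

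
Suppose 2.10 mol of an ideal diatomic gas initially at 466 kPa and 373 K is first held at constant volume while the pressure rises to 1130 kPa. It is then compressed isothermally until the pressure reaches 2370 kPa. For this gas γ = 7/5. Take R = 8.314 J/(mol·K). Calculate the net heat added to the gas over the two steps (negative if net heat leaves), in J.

V₁ = nRT₁/P₁ = 2.10×8.314×373/466 = 14.0 L.
Step 1 — Isochoric: V stays 14.0 L; P/T = const ⇒ T₂ = 904 K, P₂ = 1130 kPa.
W = 0 (no volume change).
ΔU = nCvΔT = 2.10×20.8×(904−373) = 23200 J.
Q = ΔU = 23200 J.
State after step 1: P = 1130 kPa, V = 14.0 L, T = 904 K.
Step 2 — Isothermal: T stays 904 K; PV = const ⇒ V₂ = 6.66 L, P₂ = 2370 kPa.
ΔU = 0 (ideal gas, T constant).
W = nRT ln(V₂/V₁) = 2.10×8.314×904×ln(0.477) = -11700 J.
Q = ΔU + W = -11700 J.
Net over both steps: W = -11700 J, Q = 11500 J, ΔU = 23200 J.

11500 J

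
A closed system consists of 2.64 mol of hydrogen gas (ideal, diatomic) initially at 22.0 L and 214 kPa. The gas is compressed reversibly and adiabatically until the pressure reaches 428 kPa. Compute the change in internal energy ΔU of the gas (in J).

2580 J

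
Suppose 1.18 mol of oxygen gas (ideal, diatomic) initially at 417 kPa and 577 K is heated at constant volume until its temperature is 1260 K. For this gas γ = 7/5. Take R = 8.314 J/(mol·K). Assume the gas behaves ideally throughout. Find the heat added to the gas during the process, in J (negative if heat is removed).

V₁ = nRT₁/P₁ = 1.18×8.314×577/417 = 13.6 L.
Isochoric: V stays 13.6 L; P/T = const ⇒ T₂ = 1260 K, P₂ = 911 kPa.
W = 0 (no volume change).
ΔU = nCvΔT = 1.18×20.8×(1260−577) = 16800 J.
Q = ΔU = 16800 J.

16800 J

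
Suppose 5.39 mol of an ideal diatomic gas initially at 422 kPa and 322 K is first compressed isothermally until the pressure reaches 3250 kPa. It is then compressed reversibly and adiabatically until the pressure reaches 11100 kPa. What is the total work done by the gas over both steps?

V₁ = nRT₁/P₁ = 5.39×8.314×322/422 = 34.2 L.
Step 1 — Isothermal: T stays 322 K; PV = const ⇒ V₂ = 4.44 L, P₂ = 3250 kPa.
ΔU = 0 (ideal gas, T constant).
W = nRT ln(V₂/V₁) = 5.39×8.314×322×ln(0.130) = -29500 J.
Q = ΔU + W = -29500 J.
State after step 1: P = 3250 kPa, V = 4.44 L, T = 322 K.
Step 2 — Adiabatic: T₂/T₁ = (P₂/P₁)^((γ−1)/γ) ⇒ T₂ = 322×(3.42)^0.286 = 457 K; V₂ = 1.85 L.
ΔU = nCvΔT = 5.39×20.8×(457−322) = 15200 J.
Q = 0 for an adiabatic process, so W = −ΔU = -15200 J.
Net over both steps: W = -44600 J, Q = -29500 J, ΔU = 15200 J.

-44600 J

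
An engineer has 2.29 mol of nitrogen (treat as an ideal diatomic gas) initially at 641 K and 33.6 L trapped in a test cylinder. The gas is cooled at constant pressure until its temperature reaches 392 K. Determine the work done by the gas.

P₁ = nRT₁/V₁ = 2.29×8.314×641/33.6 = 363 kPa.
Isobaric: P stays 363 kPa; V/T = const ⇒ T₂ = 392 K, V₂ = 20.5 L.
W = PΔV = 363×(20.5−33.6) kPa·L = -4740 J.

-4740 J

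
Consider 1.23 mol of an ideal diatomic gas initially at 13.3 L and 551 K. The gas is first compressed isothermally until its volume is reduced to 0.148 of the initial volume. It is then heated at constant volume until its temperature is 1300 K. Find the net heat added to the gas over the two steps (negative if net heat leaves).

8380 J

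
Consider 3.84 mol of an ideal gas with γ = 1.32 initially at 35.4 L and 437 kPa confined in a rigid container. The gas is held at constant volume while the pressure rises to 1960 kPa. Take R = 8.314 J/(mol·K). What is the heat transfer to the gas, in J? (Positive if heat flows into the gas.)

T₁ = P₁V₁/(nR) = 437×35.4/(3.84×8.314) = 485 K.
Isochoric: V stays 35.4 L; P/T = const ⇒ T₂ = 2170 K, P₂ = 1960 kPa.
W = 0 (no volume change).
ΔU = nCvΔT = 3.84×26.0×(2170−485) = 168000 J.
Q = ΔU = 168000 J.

168000 J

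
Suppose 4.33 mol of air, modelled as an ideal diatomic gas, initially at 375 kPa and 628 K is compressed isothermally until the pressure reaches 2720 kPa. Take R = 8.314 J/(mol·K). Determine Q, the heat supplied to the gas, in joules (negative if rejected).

-44800 J

V₁ = nRT₁/P₁ = 4.33×8.314×628/375 = 60.3 L.
Isothermal: T stays 628 K; PV = const ⇒ V₂ = 8.31 L, P₂ = 2720 kPa.
ΔU = 0 (ideal gas, T constant).
W = nRT ln(V₂/V₁) = 4.33×8.314×628×ln(0.138) = -44800 J.
Q = ΔU + W = -44800 J.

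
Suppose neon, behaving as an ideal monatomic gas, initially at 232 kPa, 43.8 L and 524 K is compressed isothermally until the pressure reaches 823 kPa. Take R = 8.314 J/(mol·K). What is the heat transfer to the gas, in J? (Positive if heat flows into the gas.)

-12900 J

n = P₁V₁/(RT₁) = 232×43.8/(8.314×524) = 2.33 mol.
Isothermal: T stays 524 K; PV = const ⇒ V₂ = 12.3 L, P₂ = 823 kPa.
ΔU = 0 (ideal gas, T constant).
W = nRT ln(V₂/V₁) = 2.33×8.314×524×ln(0.282) = -12900 J.
Q = ΔU + W = -12900 J.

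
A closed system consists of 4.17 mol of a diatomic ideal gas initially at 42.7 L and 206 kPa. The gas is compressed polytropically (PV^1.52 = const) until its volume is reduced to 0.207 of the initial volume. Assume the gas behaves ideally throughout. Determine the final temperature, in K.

575 K

T₁ = P₁V₁/(nR) = 206×42.7/(4.17×8.314) = 254 K.
Polytropic n=1.52: T₂ = T₁(V₁/V₂)^(n−1) = 254×(4.83)^0.52 = 575 K; P₂ = P₁(V₁/V₂)^n = 2260 kPa.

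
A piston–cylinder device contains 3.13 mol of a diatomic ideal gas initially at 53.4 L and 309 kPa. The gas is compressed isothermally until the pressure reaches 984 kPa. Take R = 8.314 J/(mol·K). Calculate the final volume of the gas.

T₁ = P₁V₁/(nR) = 309×53.4/(3.13×8.314) = 634 K.
Isothermal: T stays 634 K; PV = const ⇒ V₂ = 16.8 L, P₂ = 984 kPa.

16.8 L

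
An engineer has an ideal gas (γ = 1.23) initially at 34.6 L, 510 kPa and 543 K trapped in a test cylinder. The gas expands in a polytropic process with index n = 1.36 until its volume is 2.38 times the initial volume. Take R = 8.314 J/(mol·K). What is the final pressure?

157 kPa

Polytropic n=1.36: T₂ = T₁(V₁/V₂)^(n−1) = 543×(0.420)^0.36 = 397 K; P₂ = P₁(V₁/V₂)^n = 157 kPa.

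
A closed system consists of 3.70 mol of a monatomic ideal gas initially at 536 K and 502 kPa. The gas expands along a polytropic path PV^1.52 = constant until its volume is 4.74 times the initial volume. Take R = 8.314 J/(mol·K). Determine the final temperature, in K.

239 K

V₁ = nRT₁/P₁ = 3.70×8.314×536/502 = 32.8 L.
Polytropic n=1.52: T₂ = T₁(V₁/V₂)^(n−1) = 536×(0.211)^0.52 = 239 K; P₂ = P₁(V₁/V₂)^n = 47.2 kPa.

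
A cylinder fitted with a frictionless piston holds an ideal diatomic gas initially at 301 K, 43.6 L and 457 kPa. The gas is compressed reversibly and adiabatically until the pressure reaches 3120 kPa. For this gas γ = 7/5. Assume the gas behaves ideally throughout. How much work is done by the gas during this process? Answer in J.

n = P₁V₁/(RT₁) = 457×43.6/(8.314×301) = 7.96 mol.
Adiabatic: T₂/T₁ = (P₂/P₁)^((γ−1)/γ) ⇒ T₂ = 301×(6.83)^0.286 = 521 K; V₂ = 11.1 L.
ΔU = nCvΔT = 7.96×20.8×(521−301) = 36400 J.
Q = 0 for an adiabatic process, so W = −ΔU = -36400 J.

-36400 J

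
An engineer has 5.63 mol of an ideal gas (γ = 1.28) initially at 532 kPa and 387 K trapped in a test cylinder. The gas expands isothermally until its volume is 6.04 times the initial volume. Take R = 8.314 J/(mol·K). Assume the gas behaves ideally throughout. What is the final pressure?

88.1 kPa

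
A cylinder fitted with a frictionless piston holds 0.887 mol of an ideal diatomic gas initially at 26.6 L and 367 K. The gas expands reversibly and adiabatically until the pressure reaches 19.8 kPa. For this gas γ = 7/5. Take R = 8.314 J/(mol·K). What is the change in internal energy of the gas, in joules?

P₁ = nRT₁/V₁ = 0.887×8.314×367/26.6 = 102 kPa.
Adiabatic: T₂/T₁ = (P₂/P₁)^((γ−1)/γ) ⇒ T₂ = 367×(0.195)^0.286 = 230 K; V₂ = 85.6 L.
For an ideal gas ΔU = nCvΔT with Cv = (5/2)R = 20.8 J/(mol·K).
ΔU = 0.887×20.8×(230−367) = -2530 J.

-2530 J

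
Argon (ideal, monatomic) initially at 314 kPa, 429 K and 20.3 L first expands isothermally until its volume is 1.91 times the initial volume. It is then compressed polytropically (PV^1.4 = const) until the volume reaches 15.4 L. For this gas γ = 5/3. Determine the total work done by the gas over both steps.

-2990 J

n = P₁V₁/(RT₁) = 314×20.3/(8.314×429) = 1.79 mol.
Step 1 — Isothermal: T stays 429 K; PV = const ⇒ V₂ = 38.8 L, P₂ = 164 kPa.
ΔU = 0 (ideal gas, T constant).
W = nRT ln(V₂/V₁) = 1.79×8.314×429×ln(1.91) = 4120 J.
Q = ΔU + W = 4120 J.
State after step 1: P = 164 kPa, V = 38.8 L, T = 429 K.
Step 2 — Polytropic n=1.4: T₂ = T₁(V₁/V₂)^(n−1) = 429×(2.52)^0.40 = 621 K; P₂ = P₁(V₁/V₂)^n = 599 kPa.
W = (P₁V₁−P₂V₂)/(n−1) = (164×38.8−599×15.4)/0.40 = -7120 J.
ΔU = nCvΔT = 1.79×12.5×(621−429) = 4270 J.
Q = ΔU + W = -2850 J.
Net over both steps: W = -2990 J, Q = 1280 J, ΔU = 4270 J.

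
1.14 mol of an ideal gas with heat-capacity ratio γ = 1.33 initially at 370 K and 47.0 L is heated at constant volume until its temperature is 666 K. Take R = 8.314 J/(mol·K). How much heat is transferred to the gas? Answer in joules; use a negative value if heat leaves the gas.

8500 J

P₁ = nRT₁/V₁ = 1.14×8.314×370/47.0 = 74.6 kPa.
Isochoric: V stays 47.0 L; P/T = const ⇒ T₂ = 666 K, P₂ = 134 kPa.
W = 0 (no volume change).
ΔU = nCvΔT = 1.14×25.2×(666−370) = 8500 J.
Q = ΔU = 8500 J.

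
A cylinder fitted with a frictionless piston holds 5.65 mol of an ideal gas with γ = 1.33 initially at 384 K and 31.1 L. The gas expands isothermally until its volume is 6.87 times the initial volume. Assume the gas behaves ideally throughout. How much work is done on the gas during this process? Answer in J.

P₁ = nRT₁/V₁ = 5.65×8.314×384/31.1 = 580 kPa.
Isothermal: T stays 384 K; PV = const ⇒ V₂ = 214 L, P₂ = 84.4 kPa.
W = nRT ln(V₂/V₁) = 5.65×8.314×384×ln(6.87) = 34800 J.
Work done on the gas = −W_by = -34800 J.

-34800 J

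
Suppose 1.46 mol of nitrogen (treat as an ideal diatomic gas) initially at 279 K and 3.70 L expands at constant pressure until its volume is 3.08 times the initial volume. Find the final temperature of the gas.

859 K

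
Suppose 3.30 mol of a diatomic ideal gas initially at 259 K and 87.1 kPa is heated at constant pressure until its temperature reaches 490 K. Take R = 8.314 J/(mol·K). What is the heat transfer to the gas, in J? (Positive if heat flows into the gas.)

22200 J

V₁ = nRT₁/P₁ = 3.30×8.314×259/87.1 = 81.6 L.
Isobaric: P stays 87.1 kPa; V/T = const ⇒ T₂ = 490 K, V₂ = 154 L.
W = PΔV = 87.1×(154−81.6) kPa·L = 6340 J.
ΔU = nCvΔT = 3.30×20.8×(490−259) = 15800 J.
Q = ΔU + W = nCpΔT = 22200 J.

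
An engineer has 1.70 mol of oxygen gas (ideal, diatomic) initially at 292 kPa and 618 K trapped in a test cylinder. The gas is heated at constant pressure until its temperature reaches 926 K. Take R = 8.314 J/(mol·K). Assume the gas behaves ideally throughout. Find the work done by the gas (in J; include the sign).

4350 J

V₁ = nRT₁/P₁ = 1.70×8.314×618/292 = 29.9 L.
Isobaric: P stays 292 kPa; V/T = const ⇒ T₂ = 926 K, V₂ = 44.8 L.
W = PΔV = 292×(44.8−29.9) kPa·L = 4350 J.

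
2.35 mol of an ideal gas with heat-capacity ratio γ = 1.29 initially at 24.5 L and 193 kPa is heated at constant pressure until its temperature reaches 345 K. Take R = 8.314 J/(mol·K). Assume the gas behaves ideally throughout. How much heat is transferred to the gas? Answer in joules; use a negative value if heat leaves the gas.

T₁ = P₁V₁/(nR) = 193×24.5/(2.35×8.314) = 242 K.
Isobaric: P stays 193 kPa; V/T = const ⇒ T₂ = 345 K, V₂ = 34.9 L.
W = PΔV = 193×(34.9−24.5) kPa·L = 2010 J.
ΔU = nCvΔT = 2.35×28.7×(345−242) = 6940 J.
Q = ΔU + W = nCpΔT = 8950 J.

8950 J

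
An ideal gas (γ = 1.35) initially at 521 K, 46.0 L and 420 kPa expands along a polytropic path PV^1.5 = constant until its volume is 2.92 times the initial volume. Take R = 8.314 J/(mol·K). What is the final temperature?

305 K

Polytropic n=1.5: T₂ = T₁(V₁/V₂)^(n−1) = 521×(0.342)^0.50 = 305 K; P₂ = P₁(V₁/V₂)^n = 84.2 kPa.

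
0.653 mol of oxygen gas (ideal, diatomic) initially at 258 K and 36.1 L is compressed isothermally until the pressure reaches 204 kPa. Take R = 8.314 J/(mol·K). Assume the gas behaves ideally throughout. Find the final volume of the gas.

P₁ = nRT₁/V₁ = 0.653×8.314×258/36.1 = 38.8 kPa.
Isothermal: T stays 258 K; PV = const ⇒ V₂ = 6.87 L, P₂ = 204 kPa.

6.87 L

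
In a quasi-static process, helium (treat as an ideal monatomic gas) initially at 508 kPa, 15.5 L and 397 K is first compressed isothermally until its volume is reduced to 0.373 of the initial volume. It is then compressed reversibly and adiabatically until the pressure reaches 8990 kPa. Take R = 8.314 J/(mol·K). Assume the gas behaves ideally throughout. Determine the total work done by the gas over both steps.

n = P₁V₁/(RT₁) = 508×15.5/(8.314×397) = 2.39 mol.
Step 1 — Isothermal: T stays 397 K; PV = const ⇒ V₂ = 5.78 L, P₂ = 1360 kPa.
ΔU = 0 (ideal gas, T constant).
W = nRT ln(V₂/V₁) = 2.39×8.314×397×ln(0.373) = -7770 J.
Q = ΔU + W = -7770 J.
State after step 1: P = 1360 kPa, V = 5.78 L, T = 397 K.
Step 2 — Adiabatic: T₂/T₁ = (P₂/P₁)^((γ−1)/γ) ⇒ T₂ = 397×(6.60)^0.400 = 845 K; V₂ = 1.86 L.
ΔU = nCvΔT = 2.39×12.5×(845−397) = 13300 J.
Q = 0 for an adiabatic process, so W = −ΔU = -13300 J.
Net over both steps: W = -21100 J, Q = -7770 J, ΔU = 13300 J.

-21100 J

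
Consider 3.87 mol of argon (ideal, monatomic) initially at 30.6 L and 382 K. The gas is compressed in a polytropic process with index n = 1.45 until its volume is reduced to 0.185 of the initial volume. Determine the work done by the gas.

-31100 J

P₁ = nRT₁/V₁ = 3.87×8.314×382/30.6 = 402 kPa.
Polytropic n=1.45: T₂ = T₁(V₁/V₂)^(n−1) = 382×(5.41)^0.45 = 816 K; P₂ = P₁(V₁/V₂)^n = 4640 kPa.
W = (P₁V₁−P₂V₂)/(n−1) = (402×30.6−4640×5.66)/0.45 = -31100 J.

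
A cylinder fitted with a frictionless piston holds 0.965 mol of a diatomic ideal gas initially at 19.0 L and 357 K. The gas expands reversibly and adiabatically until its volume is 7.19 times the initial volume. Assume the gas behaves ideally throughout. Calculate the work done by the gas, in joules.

P₁ = nRT₁/V₁ = 0.965×8.314×357/19.0 = 151 kPa.
Adiabatic: TV^(γ−1) = const ⇒ T₂ = 357×(0.139)^0.400 = 162 K; PV^γ = const ⇒ P₂ = 9.52 kPa.
ΔU = nCvΔT = 0.965×20.8×(162−357) = -3910 J.
Q = 0 for an adiabatic process, so W = −ΔU = 3910 J.

3910 J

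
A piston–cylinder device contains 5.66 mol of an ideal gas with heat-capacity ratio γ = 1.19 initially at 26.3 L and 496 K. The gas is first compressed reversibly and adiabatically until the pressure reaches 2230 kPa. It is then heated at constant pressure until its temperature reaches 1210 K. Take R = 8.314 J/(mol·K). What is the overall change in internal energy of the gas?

177000 J

P₁ = nRT₁/V₁ = 5.66×8.314×496/26.3 = 887 kPa.
Step 1 — Adiabatic: T₂/T₁ = (P₂/P₁)^((γ−1)/γ) ⇒ T₂ = 496×(2.51)^0.160 = 575 K; V₂ = 12.1 L.
ΔU = nCvΔT = 5.66×43.8×(575−496) = 19500 J.
Q = 0 for an adiabatic process, so W = −ΔU = -19500 J.
State after step 1: P = 2230 kPa, V = 12.1 L, T = 575 K.
Step 2 — Isobaric: P stays 2230 kPa; V/T = const ⇒ T₂ = 1210 K, V₂ = 25.5 L.
W = PΔV = 2230×(25.5−12.1) kPa·L = 29900 J.
ΔU = nCvΔT = 5.66×43.8×(1210−575) = 157000 J.
Q = ΔU + W = nCpΔT = 187000 J.
Net over both steps: W = 10400 J, Q = 187000 J, ΔU = 177000 J.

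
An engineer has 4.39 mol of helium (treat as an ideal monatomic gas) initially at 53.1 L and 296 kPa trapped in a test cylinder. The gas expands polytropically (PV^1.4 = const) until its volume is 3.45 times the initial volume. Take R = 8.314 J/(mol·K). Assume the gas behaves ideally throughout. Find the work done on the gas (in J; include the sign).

T₁ = P₁V₁/(nR) = 296×53.1/(4.39×8.314) = 431 K.
Polytropic n=1.4: T₂ = T₁(V₁/V₂)^(n−1) = 431×(0.290)^0.40 = 262 K; P₂ = P₁(V₁/V₂)^n = 52.3 kPa.
W = (P₁V₁−P₂V₂)/(n−1) = (296×53.1−52.3×183)/0.40 = 15300 J.
Work done on the gas = −W_by = -15300 J.

-15300 J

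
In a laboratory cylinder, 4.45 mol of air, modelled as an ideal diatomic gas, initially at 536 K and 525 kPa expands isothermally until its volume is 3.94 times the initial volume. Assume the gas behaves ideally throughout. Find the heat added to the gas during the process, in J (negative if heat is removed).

V₁ = nRT₁/P₁ = 4.45×8.314×536/525 = 37.8 L.
Isothermal: T stays 536 K; PV = const ⇒ V₂ = 149 L, P₂ = 133 kPa.
ΔU = 0 (ideal gas, T constant).
W = nRT ln(V₂/V₁) = 4.45×8.314×536×ln(3.94) = 27200 J.
Q = ΔU + W = 27200 J.

27200 J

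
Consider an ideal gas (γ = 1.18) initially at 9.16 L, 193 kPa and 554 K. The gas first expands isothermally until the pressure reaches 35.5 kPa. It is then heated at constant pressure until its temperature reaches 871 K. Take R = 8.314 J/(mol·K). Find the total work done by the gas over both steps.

4000 J

n = P₁V₁/(RT₁) = 193×9.16/(8.314×554) = 0.384 mol.
Step 1 — Isothermal: T stays 554 K; PV = const ⇒ V₂ = 49.8 L, P₂ = 35.5 kPa.
ΔU = 0 (ideal gas, T constant).
W = nRT ln(V₂/V₁) = 0.384×8.314×554×ln(5.44) = 2990 J.
Q = ΔU + W = 2990 J.
State after step 1: P = 35.5 kPa, V = 49.8 L, T = 554 K.
Step 2 — Isobaric: P stays 35.5 kPa; V/T = const ⇒ T₂ = 871 K, V₂ = 78.3 L.
W = PΔV = 35.5×(78.3−49.8) kPa·L = 1010 J.
ΔU = nCvΔT = 0.384×46.2×(871−554) = 5620 J.
Q = ΔU + W = nCpΔT = 6630 J.
Net over both steps: W = 4000 J, Q = 9620 J, ΔU = 5620 J.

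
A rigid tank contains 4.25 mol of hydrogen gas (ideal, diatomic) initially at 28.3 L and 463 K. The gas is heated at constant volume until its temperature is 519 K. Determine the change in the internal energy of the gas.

4950 J

P₁ = nRT₁/V₁ = 4.25×8.314×463/28.3 = 578 kPa.
Isochoric: V stays 28.3 L; P/T = const ⇒ T₂ = 519 K, P₂ = 648 kPa.
For an ideal gas ΔU = nCvΔT with Cv = (5/2)R = 20.8 J/(mol·K).
ΔU = 4.25×20.8×(519−463) = 4950 J.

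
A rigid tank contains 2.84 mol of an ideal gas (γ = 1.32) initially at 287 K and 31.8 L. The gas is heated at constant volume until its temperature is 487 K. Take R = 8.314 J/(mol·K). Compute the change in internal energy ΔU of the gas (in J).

14800 J

P₁ = nRT₁/V₁ = 2.84×8.314×287/31.8 = 213 kPa.
Isochoric: V stays 31.8 L; P/T = const ⇒ T₂ = 487 K, P₂ = 362 kPa.
For an ideal gas ΔU = nCvΔT with Cv = R/(γ−1) = 26.0 J/(mol·K).
ΔU = 2.84×26.0×(487−287) = 14800 J.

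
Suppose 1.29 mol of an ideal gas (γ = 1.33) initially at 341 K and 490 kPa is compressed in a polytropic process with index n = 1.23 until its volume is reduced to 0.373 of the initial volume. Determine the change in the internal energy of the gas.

V₁ = nRT₁/P₁ = 1.29×8.314×341/490 = 7.46 L.
Polytropic n=1.23: T₂ = T₁(V₁/V₂)^(n−1) = 341×(2.68)^0.23 = 428 K; P₂ = P₁(V₁/V₂)^n = 1650 kPa.
For an ideal gas ΔU = nCvΔT with Cv = R/(γ−1) = 25.2 J/(mol·K).
ΔU = 1.29×25.2×(428−341) = 2820 J.

2820 J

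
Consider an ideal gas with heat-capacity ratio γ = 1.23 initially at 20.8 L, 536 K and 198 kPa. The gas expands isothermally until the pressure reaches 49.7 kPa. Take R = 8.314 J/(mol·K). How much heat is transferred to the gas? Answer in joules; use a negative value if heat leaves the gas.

5690 J

n = P₁V₁/(RT₁) = 198×20.8/(8.314×536) = 0.924 mol.
Isothermal: T stays 536 K; PV = const ⇒ V₂ = 82.9 L, P₂ = 49.7 kPa.
ΔU = 0 (ideal gas, T constant).
W = nRT ln(V₂/V₁) = 0.924×8.314×536×ln(3.98) = 5690 J.
Q = ΔU + W = 5690 J.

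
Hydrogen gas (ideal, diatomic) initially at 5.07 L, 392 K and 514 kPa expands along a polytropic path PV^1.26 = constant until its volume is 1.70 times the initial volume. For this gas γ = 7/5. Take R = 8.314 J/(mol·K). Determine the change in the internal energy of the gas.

-840 J

n = P₁V₁/(RT₁) = 514×5.07/(8.314×392) = 0.800 mol.
Polytropic n=1.26: T₂ = T₁(V₁/V₂)^(n−1) = 392×(0.588)^0.26 = 341 K; P₂ = P₁(V₁/V₂)^n = 263 kPa.
For an ideal gas ΔU = nCvΔT with Cv = (5/2)R = 20.8 J/(mol·K).
ΔU = 0.800×20.8×(341−392) = -840 J.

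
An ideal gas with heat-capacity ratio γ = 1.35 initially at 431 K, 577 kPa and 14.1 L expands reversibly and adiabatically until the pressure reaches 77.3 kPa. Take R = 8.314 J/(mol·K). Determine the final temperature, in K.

Adiabatic: T₂/T₁ = (P₂/P₁)^((γ−1)/γ) ⇒ T₂ = 431×(0.134)^0.259 = 256 K; V₂ = 62.5 L.

256 K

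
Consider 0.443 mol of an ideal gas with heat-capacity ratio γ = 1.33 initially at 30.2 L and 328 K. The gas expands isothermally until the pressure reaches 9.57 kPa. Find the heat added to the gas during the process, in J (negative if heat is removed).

P₁ = nRT₁/V₁ = 0.443×8.314×328/30.2 = 40.0 kPa.
Isothermal: T stays 328 K; PV = const ⇒ V₂ = 126 L, P₂ = 9.57 kPa.
ΔU = 0 (ideal gas, T constant).
W = nRT ln(V₂/V₁) = 0.443×8.314×328×ln(4.18) = 1730 J.
Q = ΔU + W = 1730 J.

1730 J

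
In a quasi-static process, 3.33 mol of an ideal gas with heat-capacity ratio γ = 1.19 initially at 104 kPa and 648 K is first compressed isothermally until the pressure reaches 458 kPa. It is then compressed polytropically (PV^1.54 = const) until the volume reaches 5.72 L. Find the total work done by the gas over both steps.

-87300 J

V₁ = nRT₁/P₁ = 3.33×8.314×648/104 = 173 L.
Step 1 — Isothermal: T stays 648 K; PV = const ⇒ V₂ = 39.2 L, P₂ = 458 kPa.
ΔU = 0 (ideal gas, T constant).
W = nRT ln(V₂/V₁) = 3.33×8.314×648×ln(0.227) = -26600 J.
Q = ΔU + W = -26600 J.
State after step 1: P = 458 kPa, V = 39.2 L, T = 648 K.
Step 2 — Polytropic n=1.54: T₂ = T₁(V₁/V₂)^(n−1) = 648×(6.85)^0.54 = 1830 K; P₂ = P₁(V₁/V₂)^n = 8860 kPa.
W = (P₁V₁−P₂V₂)/(n−1) = (458×39.2−8860×5.72)/0.54 = -60700 J.
ΔU = nCvΔT = 3.33×43.8×(1830−648) = 172000 J.
Q = ΔU + W = 112000 J.
Net over both steps: W = -87300 J, Q = 85200 J, ΔU = 172000 J.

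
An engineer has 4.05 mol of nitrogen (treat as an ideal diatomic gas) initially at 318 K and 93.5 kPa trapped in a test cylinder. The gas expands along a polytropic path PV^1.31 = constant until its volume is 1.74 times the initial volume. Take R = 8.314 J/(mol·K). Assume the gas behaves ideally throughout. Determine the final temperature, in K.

268 K

V₁ = nRT₁/P₁ = 4.05×8.314×318/93.5 = 115 L.
Polytropic n=1.31: T₂ = T₁(V₁/V₂)^(n−1) = 318×(0.575)^0.31 = 268 K; P₂ = P₁(V₁/V₂)^n = 45.3 kPa.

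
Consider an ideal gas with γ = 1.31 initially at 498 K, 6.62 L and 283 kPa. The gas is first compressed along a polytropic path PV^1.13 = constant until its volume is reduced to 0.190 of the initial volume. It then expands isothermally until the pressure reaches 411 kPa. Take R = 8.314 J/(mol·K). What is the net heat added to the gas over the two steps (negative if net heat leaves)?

1480 J

n = P₁V₁/(RT₁) = 283×6.62/(8.314×498) = 0.452 mol.
Step 1 — Polytropic n=1.13: T₂ = T₁(V₁/V₂)^(n−1) = 498×(5.26)^0.13 = 618 K; P₂ = P₁(V₁/V₂)^n = 1850 kPa.
W = (P₁V₁−P₂V₂)/(n−1) = (283×6.62−1850×1.26)/0.13 = -3470 J.
ΔU = nCvΔT = 0.452×26.8×(618−498) = 1460 J.
Q = ΔU + W = -2020 J.
State after step 1: P = 1850 kPa, V = 1.26 L, T = 618 K.
Step 2 — Isothermal: T stays 618 K; PV = const ⇒ V₂ = 5.66 L, P₂ = 411 kPa.
ΔU = 0 (ideal gas, T constant).
W = nRT ln(V₂/V₁) = 0.452×8.314×618×ln(4.50) = 3500 J.
Q = ΔU + W = 3500 J.
Net over both steps: W = 22.8 J, Q = 1480 J, ΔU = 1460 J.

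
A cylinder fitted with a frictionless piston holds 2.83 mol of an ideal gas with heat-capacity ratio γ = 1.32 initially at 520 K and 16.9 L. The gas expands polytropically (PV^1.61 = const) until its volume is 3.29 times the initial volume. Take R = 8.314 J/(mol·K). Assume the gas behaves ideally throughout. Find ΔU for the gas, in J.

-19700 J

P₁ = nRT₁/V₁ = 2.83×8.314×520/16.9 = 724 kPa.
Polytropic n=1.61: T₂ = T₁(V₁/V₂)^(n−1) = 520×(0.304)^0.61 = 251 K; P₂ = P₁(V₁/V₂)^n = 106 kPa.
For an ideal gas ΔU = nCvΔT with Cv = R/(γ−1) = 26.0 J/(mol·K).
ΔU = 2.83×26.0×(251−520) = -19700 J.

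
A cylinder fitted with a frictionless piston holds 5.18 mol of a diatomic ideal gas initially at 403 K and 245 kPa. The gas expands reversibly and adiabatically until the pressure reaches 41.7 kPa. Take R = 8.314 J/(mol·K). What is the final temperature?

243 K

V₁ = nRT₁/P₁ = 5.18×8.314×403/245 = 70.8 L.
Adiabatic: T₂/T₁ = (P₂/P₁)^((γ−1)/γ) ⇒ T₂ = 403×(0.170)^0.286 = 243 K; V₂ = 251 L.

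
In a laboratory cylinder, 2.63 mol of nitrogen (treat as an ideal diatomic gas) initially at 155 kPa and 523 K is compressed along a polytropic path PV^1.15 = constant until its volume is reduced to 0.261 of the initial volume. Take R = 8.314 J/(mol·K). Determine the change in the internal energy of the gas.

6380 J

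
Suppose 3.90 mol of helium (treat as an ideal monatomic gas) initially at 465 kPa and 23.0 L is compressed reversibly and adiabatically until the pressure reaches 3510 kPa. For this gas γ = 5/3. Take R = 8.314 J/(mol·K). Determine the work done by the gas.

-20000 J

T₁ = P₁V₁/(nR) = 465×23.0/(3.90×8.314) = 330 K.
Adiabatic: T₂/T₁ = (P₂/P₁)^((γ−1)/γ) ⇒ T₂ = 330×(7.55)^0.400 = 740 K; V₂ = 6.84 L.
ΔU = nCvΔT = 3.90×12.5×(740−330) = 20000 J.
Q = 0 for an adiabatic process, so W = −ΔU = -20000 J.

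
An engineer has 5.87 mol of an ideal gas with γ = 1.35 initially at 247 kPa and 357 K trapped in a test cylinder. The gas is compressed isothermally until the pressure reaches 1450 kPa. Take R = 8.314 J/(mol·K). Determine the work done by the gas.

V₁ = nRT₁/P₁ = 5.87×8.314×357/247 = 70.5 L.
Isothermal: T stays 357 K; PV = const ⇒ V₂ = 12.0 L, P₂ = 1450 kPa.
W = nRT ln(V₂/V₁) = 5.87×8.314×357×ln(0.170) = -30800 J.

-30800 J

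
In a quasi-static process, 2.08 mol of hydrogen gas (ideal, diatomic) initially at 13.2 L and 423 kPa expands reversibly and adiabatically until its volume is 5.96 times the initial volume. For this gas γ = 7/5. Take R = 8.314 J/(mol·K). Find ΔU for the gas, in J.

-7120 J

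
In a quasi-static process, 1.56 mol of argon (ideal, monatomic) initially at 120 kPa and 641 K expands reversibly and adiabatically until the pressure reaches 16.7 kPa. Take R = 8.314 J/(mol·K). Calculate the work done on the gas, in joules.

-6800 J

V₁ = nRT₁/P₁ = 1.56×8.314×641/120 = 69.3 L.
Adiabatic: T₂/T₁ = (P₂/P₁)^((γ−1)/γ) ⇒ T₂ = 641×(0.139)^0.400 = 291 K; V₂ = 226 L.
ΔU = nCvΔT = 1.56×12.5×(291−641) = -6800 J.
Q = 0 for an adiabatic process, so W = −ΔU = 6800 J.
Work done on the gas = −W_by = -6800 J.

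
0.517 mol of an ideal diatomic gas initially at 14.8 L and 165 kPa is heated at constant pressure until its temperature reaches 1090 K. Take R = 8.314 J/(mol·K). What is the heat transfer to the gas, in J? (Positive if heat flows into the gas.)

T₁ = P₁V₁/(nR) = 165×14.8/(0.517×8.314) = 568 K.
Isobaric: P stays 165 kPa; V/T = const ⇒ T₂ = 1090 K, V₂ = 28.4 L.
W = PΔV = 165×(28.4−14.8) kPa·L = 2240 J.
ΔU = nCvΔT = 0.517×20.8×(1090−568) = 5610 J.
Q = ΔU + W = nCpΔT = 7850 J.

7850 J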